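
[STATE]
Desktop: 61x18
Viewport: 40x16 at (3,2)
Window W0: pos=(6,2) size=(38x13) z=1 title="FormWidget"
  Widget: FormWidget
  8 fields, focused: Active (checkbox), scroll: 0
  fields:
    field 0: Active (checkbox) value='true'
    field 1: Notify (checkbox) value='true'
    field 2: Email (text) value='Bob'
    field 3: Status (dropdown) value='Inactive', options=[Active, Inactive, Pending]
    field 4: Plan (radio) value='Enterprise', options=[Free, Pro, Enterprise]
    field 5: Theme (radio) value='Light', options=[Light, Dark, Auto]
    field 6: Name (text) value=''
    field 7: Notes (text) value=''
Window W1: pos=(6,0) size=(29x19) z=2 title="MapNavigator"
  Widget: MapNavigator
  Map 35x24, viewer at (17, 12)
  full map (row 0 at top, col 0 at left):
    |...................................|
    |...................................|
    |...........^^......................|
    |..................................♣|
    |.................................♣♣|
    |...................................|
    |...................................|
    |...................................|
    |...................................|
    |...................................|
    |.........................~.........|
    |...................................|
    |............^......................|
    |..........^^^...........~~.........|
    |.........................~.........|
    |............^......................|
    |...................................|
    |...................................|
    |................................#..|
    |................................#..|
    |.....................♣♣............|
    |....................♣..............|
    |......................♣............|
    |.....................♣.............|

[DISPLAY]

   ┠───────────────────────────┨━━━━━━━━
   ┃...........................┃        
   ┃...........................┃────────
   ┃...........................┃        
   ┃...........................┃        
   ┃...........................┃       ]
   ┃.....................~.....┃      ▼]
   ┃...........................┃Pro  (●)
   ┃........^....@.............┃ Dark  (
   ┃......^^^...........~~.....┃       ]
   ┃.....................~.....┃       ]
   ┃........^..................┃        
   ┃...........................┃━━━━━━━━
   ┃...........................┃        
   ┃...........................┃        
   ┃...........................┃        


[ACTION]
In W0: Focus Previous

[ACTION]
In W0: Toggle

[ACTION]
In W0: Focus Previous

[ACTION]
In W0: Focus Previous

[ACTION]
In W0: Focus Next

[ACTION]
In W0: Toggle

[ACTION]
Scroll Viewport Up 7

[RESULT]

   ┏━━━━━━━━━━━━━━━━━━━━━━━━━━━┓        
   ┃ MapNavigator              ┃        
   ┠───────────────────────────┨━━━━━━━━
   ┃...........................┃        
   ┃...........................┃────────
   ┃...........................┃        
   ┃...........................┃        
   ┃...........................┃       ]
   ┃.....................~.....┃      ▼]
   ┃...........................┃Pro  (●)
   ┃........^....@.............┃ Dark  (
   ┃......^^^...........~~.....┃       ]
   ┃.....................~.....┃       ]
   ┃........^..................┃        
   ┃...........................┃━━━━━━━━
   ┃...........................┃        


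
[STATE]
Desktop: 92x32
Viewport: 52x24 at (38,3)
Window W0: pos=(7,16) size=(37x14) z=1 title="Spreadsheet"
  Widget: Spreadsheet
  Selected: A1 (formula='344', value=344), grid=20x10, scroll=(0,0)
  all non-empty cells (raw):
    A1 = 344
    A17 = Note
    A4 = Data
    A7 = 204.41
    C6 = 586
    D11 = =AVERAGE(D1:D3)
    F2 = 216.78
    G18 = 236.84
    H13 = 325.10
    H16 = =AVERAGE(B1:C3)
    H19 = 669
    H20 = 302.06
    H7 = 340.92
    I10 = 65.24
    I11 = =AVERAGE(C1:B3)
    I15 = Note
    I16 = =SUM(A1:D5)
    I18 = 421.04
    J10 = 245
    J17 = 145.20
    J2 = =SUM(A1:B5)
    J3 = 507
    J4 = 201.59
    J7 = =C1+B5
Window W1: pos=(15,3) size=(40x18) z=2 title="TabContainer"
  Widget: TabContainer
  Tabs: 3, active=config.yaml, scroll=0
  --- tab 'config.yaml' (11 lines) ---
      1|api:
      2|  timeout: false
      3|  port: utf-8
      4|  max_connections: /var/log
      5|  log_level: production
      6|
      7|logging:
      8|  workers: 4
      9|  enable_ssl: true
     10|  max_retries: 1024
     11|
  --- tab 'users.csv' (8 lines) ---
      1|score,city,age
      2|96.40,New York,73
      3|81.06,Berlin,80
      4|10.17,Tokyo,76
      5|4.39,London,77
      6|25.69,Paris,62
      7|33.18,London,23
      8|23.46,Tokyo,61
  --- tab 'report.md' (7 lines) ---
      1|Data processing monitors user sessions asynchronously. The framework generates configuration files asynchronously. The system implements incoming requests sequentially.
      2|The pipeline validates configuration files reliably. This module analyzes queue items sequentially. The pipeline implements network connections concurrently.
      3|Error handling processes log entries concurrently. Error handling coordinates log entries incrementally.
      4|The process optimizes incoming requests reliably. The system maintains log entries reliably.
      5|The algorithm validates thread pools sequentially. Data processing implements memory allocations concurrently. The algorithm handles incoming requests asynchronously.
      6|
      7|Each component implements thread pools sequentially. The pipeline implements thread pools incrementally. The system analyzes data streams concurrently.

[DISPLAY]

━━━━━━━━━━━━━━━━┓                                   
                ┃                                   
────────────────┨                                   
sv │ report.md  ┃                                   
────────────────┃                                   
                ┃                                   
                ┃                                   
                ┃                                   
r/log           ┃                                   
n               ┃                                   
                ┃                                   
                ┃                                   
                ┃                                   
                ┃                                   
                ┃                                   
                ┃                                   
                ┃                                   
━━━━━━━━━━━━━━━━┛                                   
-----┃                                              
     ┃                                              
     ┃                                              
     ┃                                              
     ┃                                              
     ┃                                              


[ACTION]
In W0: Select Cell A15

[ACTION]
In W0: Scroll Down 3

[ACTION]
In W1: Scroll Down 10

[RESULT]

━━━━━━━━━━━━━━━━┓                                   
                ┃                                   
────────────────┨                                   
sv │ report.md  ┃                                   
────────────────┃                                   
                ┃                                   
                ┃                                   
                ┃                                   
                ┃                                   
                ┃                                   
                ┃                                   
                ┃                                   
                ┃                                   
                ┃                                   
                ┃                                   
                ┃                                   
                ┃                                   
━━━━━━━━━━━━━━━━┛                                   
-----┃                                              
     ┃                                              
     ┃                                              
     ┃                                              
     ┃                                              
     ┃                                              


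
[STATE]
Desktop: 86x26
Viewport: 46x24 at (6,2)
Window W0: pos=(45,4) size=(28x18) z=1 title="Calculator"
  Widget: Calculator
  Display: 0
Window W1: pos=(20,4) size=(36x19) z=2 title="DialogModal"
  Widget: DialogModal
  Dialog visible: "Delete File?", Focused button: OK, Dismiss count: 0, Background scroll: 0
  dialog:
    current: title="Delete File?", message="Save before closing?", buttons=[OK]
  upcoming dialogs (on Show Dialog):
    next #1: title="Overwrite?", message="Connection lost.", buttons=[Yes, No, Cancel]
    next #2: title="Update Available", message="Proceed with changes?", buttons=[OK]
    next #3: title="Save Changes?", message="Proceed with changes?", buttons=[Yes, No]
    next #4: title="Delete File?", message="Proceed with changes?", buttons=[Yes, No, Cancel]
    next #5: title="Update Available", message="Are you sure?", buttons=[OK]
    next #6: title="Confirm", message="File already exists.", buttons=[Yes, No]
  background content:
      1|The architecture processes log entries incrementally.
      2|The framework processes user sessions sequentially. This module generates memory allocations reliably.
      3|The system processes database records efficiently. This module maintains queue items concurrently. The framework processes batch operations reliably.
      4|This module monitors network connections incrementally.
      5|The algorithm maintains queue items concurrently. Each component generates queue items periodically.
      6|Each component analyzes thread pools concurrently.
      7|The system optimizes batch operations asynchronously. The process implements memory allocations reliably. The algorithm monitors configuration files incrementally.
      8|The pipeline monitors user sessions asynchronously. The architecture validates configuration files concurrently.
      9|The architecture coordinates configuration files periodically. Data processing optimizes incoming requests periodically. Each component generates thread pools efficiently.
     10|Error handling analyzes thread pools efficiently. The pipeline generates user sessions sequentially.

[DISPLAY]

                                              
                                              
              ┏━━━━━━━━━━━━━━━━━━━━━━━━━━━━━━━
              ┃ DialogModal                   
              ┠───────────────────────────────
              ┃The architecture processes log 
              ┃The framework processes user se
              ┃The system processes database r
              ┃This module monitors network co
              ┃The algorithm maintains queue i
              ┃Each ┌──────────────────────┐d 
              ┃The s│     Delete File?     │er
              ┃The p│ Save before closing? │ss
              ┃The a│         [OK]         │co
              ┃Error└──────────────────────┘d 
              ┃                               
              ┃                               
              ┃                               
              ┃                               
              ┃                               
              ┗━━━━━━━━━━━━━━━━━━━━━━━━━━━━━━━
                                              
                                              
                                              


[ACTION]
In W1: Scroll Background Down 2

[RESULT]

                                              
                                              
              ┏━━━━━━━━━━━━━━━━━━━━━━━━━━━━━━━
              ┃ DialogModal                   
              ┠───────────────────────────────
              ┃The system processes database r
              ┃This module monitors network co
              ┃The algorithm maintains queue i
              ┃Each component analyzes thread 
              ┃The system optimizes batch oper
              ┃The p┌──────────────────────┐ss
              ┃The a│     Delete File?     │co
              ┃Error│ Save before closing? │d 
              ┃     │         [OK]         │  
              ┃     └──────────────────────┘  
              ┃                               
              ┃                               
              ┃                               
              ┃                               
              ┃                               
              ┗━━━━━━━━━━━━━━━━━━━━━━━━━━━━━━━
                                              
                                              
                                              


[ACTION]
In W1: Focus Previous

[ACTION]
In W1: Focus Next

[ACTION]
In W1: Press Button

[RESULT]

                                              
                                              
              ┏━━━━━━━━━━━━━━━━━━━━━━━━━━━━━━━
              ┃ DialogModal                   
              ┠───────────────────────────────
              ┃The system processes database r
              ┃This module monitors network co
              ┃The algorithm maintains queue i
              ┃Each component analyzes thread 
              ┃The system optimizes batch oper
              ┃The pipeline monitors user sess
              ┃The architecture coordinates co
              ┃Error handling analyzes thread 
              ┃                               
              ┃                               
              ┃                               
              ┃                               
              ┃                               
              ┃                               
              ┃                               
              ┗━━━━━━━━━━━━━━━━━━━━━━━━━━━━━━━
                                              
                                              
                                              


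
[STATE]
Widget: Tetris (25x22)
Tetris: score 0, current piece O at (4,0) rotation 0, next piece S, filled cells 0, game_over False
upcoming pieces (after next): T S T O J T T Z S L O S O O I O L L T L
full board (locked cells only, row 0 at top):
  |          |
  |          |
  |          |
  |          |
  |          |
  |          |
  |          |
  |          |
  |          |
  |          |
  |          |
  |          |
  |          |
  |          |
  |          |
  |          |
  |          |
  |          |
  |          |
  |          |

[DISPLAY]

    ▓▓    │Next:         
    ▓▓    │ ░░           
          │░░            
          │              
          │              
          │              
          │Score:        
          │0             
          │              
          │              
          │              
          │              
          │              
          │              
          │              
          │              
          │              
          │              
          │              
          │              
          │              
          │              


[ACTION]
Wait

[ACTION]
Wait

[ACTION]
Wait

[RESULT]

          │Next:         
          │ ░░           
          │░░            
    ▓▓    │              
    ▓▓    │              
          │              
          │Score:        
          │0             
          │              
          │              
          │              
          │              
          │              
          │              
          │              
          │              
          │              
          │              
          │              
          │              
          │              
          │              


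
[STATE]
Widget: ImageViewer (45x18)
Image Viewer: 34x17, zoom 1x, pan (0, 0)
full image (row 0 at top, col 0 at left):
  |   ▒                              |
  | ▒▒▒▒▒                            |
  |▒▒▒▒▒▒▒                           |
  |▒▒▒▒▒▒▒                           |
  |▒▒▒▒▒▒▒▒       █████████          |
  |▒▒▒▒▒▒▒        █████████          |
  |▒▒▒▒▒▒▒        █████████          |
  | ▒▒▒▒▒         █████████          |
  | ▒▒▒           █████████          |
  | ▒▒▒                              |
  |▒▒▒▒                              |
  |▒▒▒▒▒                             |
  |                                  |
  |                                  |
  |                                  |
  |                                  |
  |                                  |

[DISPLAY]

   ▒                                         
 ▒▒▒▒▒                                       
▒▒▒▒▒▒▒                                      
▒▒▒▒▒▒▒                                      
▒▒▒▒▒▒▒▒       █████████                     
▒▒▒▒▒▒▒        █████████                     
▒▒▒▒▒▒▒        █████████                     
 ▒▒▒▒▒         █████████                     
 ▒▒▒           █████████                     
 ▒▒▒                                         
▒▒▒▒                                         
▒▒▒▒▒                                        
                                             
                                             
                                             
                                             
                                             
                                             


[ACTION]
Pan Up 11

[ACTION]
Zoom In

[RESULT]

      ▒▒                                     
      ▒▒                                     
  ▒▒▒▒▒▒▒▒▒▒                                 
  ▒▒▒▒▒▒▒▒▒▒                                 
▒▒▒▒▒▒▒▒▒▒▒▒▒▒                               
▒▒▒▒▒▒▒▒▒▒▒▒▒▒                               
▒▒▒▒▒▒▒▒▒▒▒▒▒▒                               
▒▒▒▒▒▒▒▒▒▒▒▒▒▒                               
▒▒▒▒▒▒▒▒▒▒▒▒▒▒▒▒              ███████████████
▒▒▒▒▒▒▒▒▒▒▒▒▒▒▒▒              ███████████████
▒▒▒▒▒▒▒▒▒▒▒▒▒▒                ███████████████
▒▒▒▒▒▒▒▒▒▒▒▒▒▒                ███████████████
▒▒▒▒▒▒▒▒▒▒▒▒▒▒                ███████████████
▒▒▒▒▒▒▒▒▒▒▒▒▒▒                ███████████████
  ▒▒▒▒▒▒▒▒▒▒                  ███████████████
  ▒▒▒▒▒▒▒▒▒▒                  ███████████████
  ▒▒▒▒▒▒                      ███████████████
  ▒▒▒▒▒▒                      ███████████████


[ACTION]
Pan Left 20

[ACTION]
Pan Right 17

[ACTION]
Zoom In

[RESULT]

                                             
                                             
                                             
▒                                            
▒                                            
▒                                            
▒▒▒▒                                         
▒▒▒▒                                         
▒▒▒▒                                         
▒▒▒▒                                         
▒▒▒▒                                         
▒▒▒▒                                         
▒▒▒▒▒▒▒                     █████████████████
▒▒▒▒▒▒▒                     █████████████████
▒▒▒▒▒▒▒                     █████████████████
▒▒▒▒                        █████████████████
▒▒▒▒                        █████████████████
▒▒▒▒                        █████████████████


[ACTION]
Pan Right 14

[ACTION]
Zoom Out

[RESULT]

                                             
                                             
                                             
                                             
                                             
                                             
                                             
                                             
█████████████████                            
█████████████████                            
█████████████████                            
█████████████████                            
█████████████████                            
█████████████████                            
█████████████████                            
█████████████████                            
█████████████████                            
█████████████████                            


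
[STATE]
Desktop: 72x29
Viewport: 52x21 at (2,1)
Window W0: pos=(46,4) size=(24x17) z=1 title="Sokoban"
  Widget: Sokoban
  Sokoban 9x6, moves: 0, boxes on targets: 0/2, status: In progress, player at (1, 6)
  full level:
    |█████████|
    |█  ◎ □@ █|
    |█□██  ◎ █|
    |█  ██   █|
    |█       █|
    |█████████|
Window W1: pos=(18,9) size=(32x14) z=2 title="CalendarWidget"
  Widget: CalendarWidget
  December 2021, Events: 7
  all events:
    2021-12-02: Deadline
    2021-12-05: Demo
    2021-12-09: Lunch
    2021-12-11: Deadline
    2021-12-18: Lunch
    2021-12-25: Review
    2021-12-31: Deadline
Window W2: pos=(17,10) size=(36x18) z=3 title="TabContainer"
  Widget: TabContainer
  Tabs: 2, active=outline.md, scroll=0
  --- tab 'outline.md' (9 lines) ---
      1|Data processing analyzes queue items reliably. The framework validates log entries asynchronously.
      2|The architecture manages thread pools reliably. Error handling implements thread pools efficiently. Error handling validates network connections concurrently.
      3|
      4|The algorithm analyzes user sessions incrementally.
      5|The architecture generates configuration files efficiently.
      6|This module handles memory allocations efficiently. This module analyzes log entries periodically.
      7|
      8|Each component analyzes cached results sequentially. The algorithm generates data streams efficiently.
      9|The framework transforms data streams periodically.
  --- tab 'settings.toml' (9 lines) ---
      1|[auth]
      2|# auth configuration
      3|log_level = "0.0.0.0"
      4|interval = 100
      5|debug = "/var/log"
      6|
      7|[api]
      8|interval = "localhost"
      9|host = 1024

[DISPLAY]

                                                    
                                                    
                                                    
                                            ┏━━━━━━━
                                            ┃ Sokoba
                                            ┠───────
                                            ┃███████
                                            ┃█  ◎ □@
                ┏━━━━━━━━━━━━━━━━━━━━━━━━━━━━━━┓█  ◎
               ┏━━━━━━━━━━━━━━━━━━━━━━━━━━━━━━━━━━┓ 
               ┃ TabContainer                     ┃ 
               ┠──────────────────────────────────┨█
               ┃[outline.md]│ settings.toml       ┃ 
               ┃──────────────────────────────────┃ 
               ┃Data processing analyzes queue ite┃ 
               ┃The architecture manages thread po┃ 
               ┃                                  ┃ 
               ┃The algorithm analyzes user sessio┃ 
               ┃The architecture generates configu┃ 
               ┃This module handles memory allocat┃━
               ┃                                  ┃ 


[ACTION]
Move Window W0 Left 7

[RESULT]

                                                    
                                                    
                                                    
                                     ┏━━━━━━━━━━━━━━
                                     ┃ Sokoban      
                                     ┠──────────────
                                     ┃█████████     
                                     ┃█  ◎ □@ █     
                ┏━━━━━━━━━━━━━━━━━━━━━━━━━━━━━━┓    
               ┏━━━━━━━━━━━━━━━━━━━━━━━━━━━━━━━━━━┓ 
               ┃ TabContainer                     ┃ 
               ┠──────────────────────────────────┨ 
               ┃[outline.md]│ settings.toml       ┃ 
               ┃──────────────────────────────────┃ 
               ┃Data processing analyzes queue ite┃ 
               ┃The architecture manages thread po┃ 
               ┃                                  ┃ 
               ┃The algorithm analyzes user sessio┃ 
               ┃The architecture generates configu┃ 
               ┃This module handles memory allocat┃━
               ┃                                  ┃ 


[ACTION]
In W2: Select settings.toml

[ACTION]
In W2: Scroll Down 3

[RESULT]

                                                    
                                                    
                                                    
                                     ┏━━━━━━━━━━━━━━
                                     ┃ Sokoban      
                                     ┠──────────────
                                     ┃█████████     
                                     ┃█  ◎ □@ █     
                ┏━━━━━━━━━━━━━━━━━━━━━━━━━━━━━━┓    
               ┏━━━━━━━━━━━━━━━━━━━━━━━━━━━━━━━━━━┓ 
               ┃ TabContainer                     ┃ 
               ┠──────────────────────────────────┨ 
               ┃ outline.md │[settings.toml]      ┃ 
               ┃──────────────────────────────────┃ 
               ┃interval = 100                    ┃ 
               ┃debug = "/var/log"                ┃ 
               ┃                                  ┃ 
               ┃[api]                             ┃ 
               ┃interval = "localhost"            ┃ 
               ┃host = 1024                       ┃━
               ┃                                  ┃ 


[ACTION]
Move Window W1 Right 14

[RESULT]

                                                    
                                                    
                                                    
                                     ┏━━━━━━━━━━━━━━
                                     ┃ Sokoban      
                                     ┠──────────────
                                     ┃█████████     
                                     ┃█  ◎ □@ █     
                              ┏━━━━━━━━━━━━━━━━━━━━━
               ┏━━━━━━━━━━━━━━━━━━━━━━━━━━━━━━━━━━┓ 
               ┃ TabContainer                     ┃─
               ┠──────────────────────────────────┨1
               ┃ outline.md │[settings.toml]      ┃ 
               ┃──────────────────────────────────┃5
               ┃interval = 100                    ┃1
               ┃debug = "/var/log"                ┃9
               ┃                                  ┃6
               ┃[api]                             ┃ 
               ┃interval = "localhost"            ┃ 
               ┃host = 1024                       ┃ 
               ┃                                  ┃ 


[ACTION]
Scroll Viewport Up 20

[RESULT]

                                                    
                                                    
                                                    
                                                    
                                     ┏━━━━━━━━━━━━━━
                                     ┃ Sokoban      
                                     ┠──────────────
                                     ┃█████████     
                                     ┃█  ◎ □@ █     
                              ┏━━━━━━━━━━━━━━━━━━━━━
               ┏━━━━━━━━━━━━━━━━━━━━━━━━━━━━━━━━━━┓ 
               ┃ TabContainer                     ┃─
               ┠──────────────────────────────────┨1
               ┃ outline.md │[settings.toml]      ┃ 
               ┃──────────────────────────────────┃5
               ┃interval = 100                    ┃1
               ┃debug = "/var/log"                ┃9
               ┃                                  ┃6
               ┃[api]                             ┃ 
               ┃interval = "localhost"            ┃ 
               ┃host = 1024                       ┃ 


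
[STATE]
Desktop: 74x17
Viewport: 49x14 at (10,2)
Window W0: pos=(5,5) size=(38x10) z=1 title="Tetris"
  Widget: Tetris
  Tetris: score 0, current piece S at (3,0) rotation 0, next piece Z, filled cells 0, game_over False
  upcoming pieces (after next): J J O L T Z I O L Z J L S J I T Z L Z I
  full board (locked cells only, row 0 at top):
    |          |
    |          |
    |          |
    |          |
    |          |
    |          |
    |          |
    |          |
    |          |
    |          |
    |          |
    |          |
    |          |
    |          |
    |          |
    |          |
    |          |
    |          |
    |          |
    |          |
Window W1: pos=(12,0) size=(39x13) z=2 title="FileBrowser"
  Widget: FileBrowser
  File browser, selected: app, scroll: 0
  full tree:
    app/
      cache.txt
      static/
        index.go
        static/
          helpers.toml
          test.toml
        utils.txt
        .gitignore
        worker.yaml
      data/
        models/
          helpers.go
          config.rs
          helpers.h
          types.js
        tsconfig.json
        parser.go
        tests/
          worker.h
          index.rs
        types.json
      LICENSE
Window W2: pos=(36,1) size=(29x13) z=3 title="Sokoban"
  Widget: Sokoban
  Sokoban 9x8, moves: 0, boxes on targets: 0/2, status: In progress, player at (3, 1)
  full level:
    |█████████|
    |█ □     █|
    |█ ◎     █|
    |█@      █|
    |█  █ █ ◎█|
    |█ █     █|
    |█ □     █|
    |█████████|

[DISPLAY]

  ┠───────────────────────┃ Sokoban              
  ┃> [-] app/             ┠──────────────────────
  ┃    cache.txt          ┃█████████             
━━┃    [+] static/        ┃█ □     █             
ri┃    [+] data/          ┃█ ◎     █             
──┃    LICENSE            ┃█@      █             
  ┃                       ┃█  █ █ ◎█             
  ┃                       ┃█ █     █             
  ┃                       ┃█ □     █             
  ┃                       ┃█████████             
  ┗━━━━━━━━━━━━━━━━━━━━━━━┃Moves: 0  0/2         
      │                   ┗━━━━━━━━━━━━━━━━━━━━━━
━━━━━━━━━━━━━━━━━━━━━━━━━━━━━━━━┛                
                                                 


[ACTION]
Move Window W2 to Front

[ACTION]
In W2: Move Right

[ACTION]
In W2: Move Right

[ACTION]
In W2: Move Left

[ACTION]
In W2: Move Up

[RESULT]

  ┠───────────────────────┃ Sokoban              
  ┃> [-] app/             ┠──────────────────────
  ┃    cache.txt          ┃█████████             
━━┃    [+] static/        ┃█ □     █             
ri┃    [+] data/          ┃█ +     █             
──┃    LICENSE            ┃█       █             
  ┃                       ┃█  █ █ ◎█             
  ┃                       ┃█ █     █             
  ┃                       ┃█ □     █             
  ┃                       ┃█████████             
  ┗━━━━━━━━━━━━━━━━━━━━━━━┃Moves: 4  0/2         
      │                   ┗━━━━━━━━━━━━━━━━━━━━━━
━━━━━━━━━━━━━━━━━━━━━━━━━━━━━━━━┛                
                                                 


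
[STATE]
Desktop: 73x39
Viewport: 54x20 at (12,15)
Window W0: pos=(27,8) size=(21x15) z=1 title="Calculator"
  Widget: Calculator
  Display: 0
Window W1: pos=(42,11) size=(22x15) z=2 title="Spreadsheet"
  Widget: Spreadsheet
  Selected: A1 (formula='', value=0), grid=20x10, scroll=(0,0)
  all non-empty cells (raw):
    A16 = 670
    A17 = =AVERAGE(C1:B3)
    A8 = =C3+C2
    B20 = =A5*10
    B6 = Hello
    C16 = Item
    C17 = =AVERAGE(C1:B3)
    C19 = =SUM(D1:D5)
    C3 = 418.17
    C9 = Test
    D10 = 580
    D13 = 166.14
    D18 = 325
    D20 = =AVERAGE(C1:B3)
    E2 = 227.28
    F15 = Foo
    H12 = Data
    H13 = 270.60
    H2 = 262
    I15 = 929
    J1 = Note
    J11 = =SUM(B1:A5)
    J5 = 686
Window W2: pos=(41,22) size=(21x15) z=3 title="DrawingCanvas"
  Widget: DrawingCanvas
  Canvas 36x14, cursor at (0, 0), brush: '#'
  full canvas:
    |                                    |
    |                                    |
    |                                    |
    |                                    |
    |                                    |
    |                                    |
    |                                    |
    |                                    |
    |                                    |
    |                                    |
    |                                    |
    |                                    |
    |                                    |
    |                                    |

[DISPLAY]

               ┃│ 4 │ 5 │ 6 │ ┃       A       B    ┃  
               ┃├───┼───┼───┼─┃--------------------┃  
               ┃│ 1 │ 2 │ 3 │ ┃  1      [0]       0┃  
               ┃├───┼───┼───┼─┃  2        0       0┃  
               ┃│ 0 │ . │ = │ ┃  3        0       0┃  
               ┃├───┼───┼───┼─┃  4        0       0┃  
               ┃│ C │ MC│ MR│ ┃  5        0       0┃  
               ┗━━━━━━━━━━━━━┏━━━━━━━━━━━━━━━━━━━┓ ┃  
                             ┃ DrawingCanvas     ┃0┃  
                             ┠───────────────────┨0┃  
                             ┃+                  ┃━┛  
                             ┃                   ┃    
                             ┃                   ┃    
                             ┃                   ┃    
                             ┃                   ┃    
                             ┃                   ┃    
                             ┃                   ┃    
                             ┃                   ┃    
                             ┃                   ┃    
                             ┃                   ┃    


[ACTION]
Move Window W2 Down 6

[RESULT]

               ┃│ 4 │ 5 │ 6 │ ┃       A       B    ┃  
               ┃├───┼───┼───┼─┃--------------------┃  
               ┃│ 1 │ 2 │ 3 │ ┃  1      [0]       0┃  
               ┃├───┼───┼───┼─┃  2        0       0┃  
               ┃│ 0 │ . │ = │ ┃  3        0       0┃  
               ┃├───┼───┼───┼─┃  4        0       0┃  
               ┃│ C │ MC│ MR│ ┃  5        0       0┃  
               ┗━━━━━━━━━━━━━━┃  6        0Hello   ┃  
                              ┃  7        0       0┃  
                             ┏━━━━━━━━━━━━━━━━━━━┓0┃  
                             ┃ DrawingCanvas     ┃━┛  
                             ┠───────────────────┨    
                             ┃+                  ┃    
                             ┃                   ┃    
                             ┃                   ┃    
                             ┃                   ┃    
                             ┃                   ┃    
                             ┃                   ┃    
                             ┃                   ┃    
                             ┃                   ┃    


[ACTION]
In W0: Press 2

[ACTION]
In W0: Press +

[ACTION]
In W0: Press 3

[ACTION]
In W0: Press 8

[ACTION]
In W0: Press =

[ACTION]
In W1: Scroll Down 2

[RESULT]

               ┃│ 4 │ 5 │ 6 │ ┃       A       B    ┃  
               ┃├───┼───┼───┼─┃--------------------┃  
               ┃│ 1 │ 2 │ 3 │ ┃  3        0       0┃  
               ┃├───┼───┼───┼─┃  4        0       0┃  
               ┃│ 0 │ . │ = │ ┃  5        0       0┃  
               ┃├───┼───┼───┼─┃  6        0Hello   ┃  
               ┃│ C │ MC│ MR│ ┃  7        0       0┃  
               ┗━━━━━━━━━━━━━━┃  8   418.17       0┃  
                              ┃  9        0       0┃  
                             ┏━━━━━━━━━━━━━━━━━━━┓0┃  
                             ┃ DrawingCanvas     ┃━┛  
                             ┠───────────────────┨    
                             ┃+                  ┃    
                             ┃                   ┃    
                             ┃                   ┃    
                             ┃                   ┃    
                             ┃                   ┃    
                             ┃                   ┃    
                             ┃                   ┃    
                             ┃                   ┃    
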